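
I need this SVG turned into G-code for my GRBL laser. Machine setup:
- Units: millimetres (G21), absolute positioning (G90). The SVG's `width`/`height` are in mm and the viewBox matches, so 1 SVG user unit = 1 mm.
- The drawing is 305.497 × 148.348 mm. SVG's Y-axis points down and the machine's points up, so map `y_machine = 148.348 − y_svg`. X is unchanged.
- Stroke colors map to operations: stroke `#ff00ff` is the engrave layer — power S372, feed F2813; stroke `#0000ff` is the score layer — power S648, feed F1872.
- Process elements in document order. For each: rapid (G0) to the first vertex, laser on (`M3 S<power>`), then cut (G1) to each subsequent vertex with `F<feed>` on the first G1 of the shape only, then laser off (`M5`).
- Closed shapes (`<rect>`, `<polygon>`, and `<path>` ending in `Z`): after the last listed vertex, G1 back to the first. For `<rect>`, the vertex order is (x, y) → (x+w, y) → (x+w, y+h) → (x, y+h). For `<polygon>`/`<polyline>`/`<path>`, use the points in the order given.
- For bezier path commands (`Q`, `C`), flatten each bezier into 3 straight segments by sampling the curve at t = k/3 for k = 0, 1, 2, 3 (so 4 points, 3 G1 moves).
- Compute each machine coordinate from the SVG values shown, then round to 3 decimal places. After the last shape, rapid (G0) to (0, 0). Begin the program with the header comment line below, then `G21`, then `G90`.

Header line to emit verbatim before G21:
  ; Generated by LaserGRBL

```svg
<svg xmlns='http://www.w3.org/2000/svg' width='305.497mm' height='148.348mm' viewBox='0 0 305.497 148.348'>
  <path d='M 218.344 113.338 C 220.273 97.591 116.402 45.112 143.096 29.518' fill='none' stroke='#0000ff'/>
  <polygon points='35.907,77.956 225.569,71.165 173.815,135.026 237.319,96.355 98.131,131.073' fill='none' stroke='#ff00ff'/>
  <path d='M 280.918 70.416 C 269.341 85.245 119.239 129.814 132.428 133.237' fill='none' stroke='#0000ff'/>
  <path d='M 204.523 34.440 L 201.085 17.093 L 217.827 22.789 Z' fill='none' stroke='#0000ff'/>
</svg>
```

; Generated by LaserGRBL
G21
G90
G0 X218.344 Y35.010
M3 S648
G1 X193.761 Y60.274 F1872
G1 X151.169 Y93.668
G1 X143.096 Y118.830
M5
G0 X35.907 Y70.392
M3 S372
G1 X225.569 Y77.183 F2813
G1 X173.815 Y13.322
G1 X237.319 Y51.993
G1 X98.131 Y17.275
G1 X35.907 Y70.392
M5
G0 X280.918 Y77.932
M3 S648
G1 X234.344 Y55.815 F1872
G1 X162.491 Y29.624
G1 X132.428 Y15.111
M5
G0 X204.523 Y113.908
M3 S648
G1 X201.085 Y131.255 F1872
G1 X217.827 Y125.559
G1 X204.523 Y113.908
M5
G0 X0.000 Y0.000

Since the viewBox matches the mm dimensions, user units are millimetres directly. The only transform is the Y-flip y_m = 148.348 − y_svg.

Shape 1 is a cubic bezier drawn with `<path>`. Its stroke #0000ff means score at S648, F1872. After flipping Y the toolpath is (218.344,35.010) → (193.761,60.274) → (151.169,93.668) → (143.096,118.830).

Shape 2 is a closed polygon drawn with `<polygon>`. Its stroke #ff00ff means engrave at S372, F2813. After flipping Y the toolpath is (35.907,70.392) → (225.569,77.183) → (173.815,13.322) → (237.319,51.993) → (98.131,17.275) → (35.907,70.392), returning to the start.

Shape 3 is a cubic bezier drawn with `<path>`. Its stroke #0000ff means score at S648, F1872. After flipping Y the toolpath is (280.918,77.932) → (234.344,55.815) → (162.491,29.624) → (132.428,15.111).

Shape 4 is a regular polygon drawn with `<path>`. Its stroke #0000ff means score at S648, F1872. After flipping Y the toolpath is (204.523,113.908) → (201.085,131.255) → (217.827,125.559) → (204.523,113.908), returning to the start.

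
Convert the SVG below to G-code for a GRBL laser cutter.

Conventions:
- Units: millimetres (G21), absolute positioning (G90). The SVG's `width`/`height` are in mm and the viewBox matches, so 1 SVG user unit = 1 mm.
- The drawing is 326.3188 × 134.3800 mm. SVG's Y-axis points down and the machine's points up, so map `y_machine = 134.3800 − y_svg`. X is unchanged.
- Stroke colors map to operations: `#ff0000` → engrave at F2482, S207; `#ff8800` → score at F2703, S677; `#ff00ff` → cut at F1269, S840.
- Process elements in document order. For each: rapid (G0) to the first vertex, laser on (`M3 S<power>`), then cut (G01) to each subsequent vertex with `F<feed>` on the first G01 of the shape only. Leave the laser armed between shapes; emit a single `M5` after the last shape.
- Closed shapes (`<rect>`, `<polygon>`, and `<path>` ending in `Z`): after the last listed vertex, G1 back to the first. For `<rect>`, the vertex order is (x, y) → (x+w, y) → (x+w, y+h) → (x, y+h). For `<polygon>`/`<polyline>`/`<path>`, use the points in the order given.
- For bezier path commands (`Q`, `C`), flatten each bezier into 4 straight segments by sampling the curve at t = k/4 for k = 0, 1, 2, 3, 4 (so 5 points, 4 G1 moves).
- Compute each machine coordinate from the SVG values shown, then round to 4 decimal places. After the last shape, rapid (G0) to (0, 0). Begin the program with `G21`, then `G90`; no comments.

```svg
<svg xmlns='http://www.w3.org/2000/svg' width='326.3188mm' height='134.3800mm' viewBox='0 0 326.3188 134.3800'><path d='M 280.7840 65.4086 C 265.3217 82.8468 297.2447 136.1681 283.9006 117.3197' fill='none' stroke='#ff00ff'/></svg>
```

G21
G90
G0 X280.7840 Y68.9714
M3 S840
G01 X276.6243 Y50.8530 F1269
G01 X281.5480 Y29.4084
G01 X286.8688 Y14.7675
G01 X283.9006 Y17.0603
M5
G0 X0.0000 Y0.0000

viewBox `0 0 326.3188 134.3800` with mm width/height → 1 unit = 1 mm. Flip: y_m = 134.3800 − y_svg.

**Shape 1** — `<path>` cubic bezier, stroke `#ff00ff` → cut (S840, F1269). Control points (SVG): P0=(280.7840,65.4086), P1=(265.3217,82.8468), P2=(297.2447,136.1681), P3=(283.9006,117.3197); sampled at t=k/4. Machine vertices: (280.7840,68.9714) → (276.6243,50.8530) → (281.5480,29.4084) → (286.8688,14.7675) → (283.9006,17.0603). Open path.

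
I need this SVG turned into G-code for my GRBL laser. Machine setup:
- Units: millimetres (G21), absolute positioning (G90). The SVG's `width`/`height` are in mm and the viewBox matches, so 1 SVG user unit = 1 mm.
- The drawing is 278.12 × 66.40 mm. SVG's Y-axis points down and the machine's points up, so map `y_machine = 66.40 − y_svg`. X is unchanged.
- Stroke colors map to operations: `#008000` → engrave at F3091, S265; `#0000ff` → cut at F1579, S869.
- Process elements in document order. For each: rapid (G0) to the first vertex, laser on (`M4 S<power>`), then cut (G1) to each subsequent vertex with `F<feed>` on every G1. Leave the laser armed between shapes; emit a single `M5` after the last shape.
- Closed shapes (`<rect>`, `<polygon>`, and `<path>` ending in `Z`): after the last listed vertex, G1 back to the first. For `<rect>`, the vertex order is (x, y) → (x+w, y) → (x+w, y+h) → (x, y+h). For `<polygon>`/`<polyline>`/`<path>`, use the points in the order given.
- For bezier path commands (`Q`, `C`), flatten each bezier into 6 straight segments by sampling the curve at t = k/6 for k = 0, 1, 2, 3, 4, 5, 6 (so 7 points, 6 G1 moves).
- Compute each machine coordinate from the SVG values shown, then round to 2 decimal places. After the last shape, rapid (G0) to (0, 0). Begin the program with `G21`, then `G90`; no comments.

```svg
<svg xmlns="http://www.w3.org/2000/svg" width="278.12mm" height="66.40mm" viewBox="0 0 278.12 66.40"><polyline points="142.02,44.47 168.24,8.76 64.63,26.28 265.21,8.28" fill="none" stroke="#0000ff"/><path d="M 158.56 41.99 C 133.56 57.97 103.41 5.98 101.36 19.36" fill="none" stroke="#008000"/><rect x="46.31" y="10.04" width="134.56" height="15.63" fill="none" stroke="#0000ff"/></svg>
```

G21
G90
G0 X142.02 Y21.93
M4 S869
G1 X168.24 Y57.64 F1579
G1 X64.63 Y40.12 F1579
G1 X265.21 Y58.12 F1579
G0 X158.56 Y24.41
M4 S265
G1 X145.78 Y21.47 F3091
G1 X133.07 Y26.15 F3091
G1 X121.35 Y34.75 F3091
G1 X111.55 Y43.57 F3091
G1 X104.57 Y48.90 F3091
G1 X101.36 Y47.04 F3091
G0 X46.31 Y56.36
M4 S869
G1 X180.87 Y56.36 F1579
G1 X180.87 Y40.73 F1579
G1 X46.31 Y40.73 F1579
G1 X46.31 Y56.36 F1579
M5
G0 X0.00 Y0.00

viewBox `0 0 278.12 66.40` with mm width/height → 1 unit = 1 mm. Flip: y_m = 66.40 − y_svg.

**Shape 1** — `<polyline>` open polyline, stroke `#0000ff` → cut (S869, F1579). Machine vertices: (142.02,21.93) → (168.24,57.64) → (64.63,40.12) → (265.21,58.12). Open path.

**Shape 2** — `<path>` cubic bezier, stroke `#008000` → engrave (S265, F3091). Control points (SVG): P0=(158.56,41.99), P1=(133.56,57.97), P2=(103.41,5.98), P3=(101.36,19.36); sampled at t=k/6. Machine vertices: (158.56,24.41) → (145.78,21.47) → (133.07,26.15) → (121.35,34.75) → (111.55,43.57) → (104.57,48.90) → (101.36,47.04). Open path.

**Shape 3** — `<rect>` rectangle, stroke `#0000ff` → cut (S869, F1579). Machine vertices: (46.31,56.36) → (180.87,56.36) → (180.87,40.73) → (46.31,40.73) → (46.31,56.36). Closed: final G1 returns to the first vertex.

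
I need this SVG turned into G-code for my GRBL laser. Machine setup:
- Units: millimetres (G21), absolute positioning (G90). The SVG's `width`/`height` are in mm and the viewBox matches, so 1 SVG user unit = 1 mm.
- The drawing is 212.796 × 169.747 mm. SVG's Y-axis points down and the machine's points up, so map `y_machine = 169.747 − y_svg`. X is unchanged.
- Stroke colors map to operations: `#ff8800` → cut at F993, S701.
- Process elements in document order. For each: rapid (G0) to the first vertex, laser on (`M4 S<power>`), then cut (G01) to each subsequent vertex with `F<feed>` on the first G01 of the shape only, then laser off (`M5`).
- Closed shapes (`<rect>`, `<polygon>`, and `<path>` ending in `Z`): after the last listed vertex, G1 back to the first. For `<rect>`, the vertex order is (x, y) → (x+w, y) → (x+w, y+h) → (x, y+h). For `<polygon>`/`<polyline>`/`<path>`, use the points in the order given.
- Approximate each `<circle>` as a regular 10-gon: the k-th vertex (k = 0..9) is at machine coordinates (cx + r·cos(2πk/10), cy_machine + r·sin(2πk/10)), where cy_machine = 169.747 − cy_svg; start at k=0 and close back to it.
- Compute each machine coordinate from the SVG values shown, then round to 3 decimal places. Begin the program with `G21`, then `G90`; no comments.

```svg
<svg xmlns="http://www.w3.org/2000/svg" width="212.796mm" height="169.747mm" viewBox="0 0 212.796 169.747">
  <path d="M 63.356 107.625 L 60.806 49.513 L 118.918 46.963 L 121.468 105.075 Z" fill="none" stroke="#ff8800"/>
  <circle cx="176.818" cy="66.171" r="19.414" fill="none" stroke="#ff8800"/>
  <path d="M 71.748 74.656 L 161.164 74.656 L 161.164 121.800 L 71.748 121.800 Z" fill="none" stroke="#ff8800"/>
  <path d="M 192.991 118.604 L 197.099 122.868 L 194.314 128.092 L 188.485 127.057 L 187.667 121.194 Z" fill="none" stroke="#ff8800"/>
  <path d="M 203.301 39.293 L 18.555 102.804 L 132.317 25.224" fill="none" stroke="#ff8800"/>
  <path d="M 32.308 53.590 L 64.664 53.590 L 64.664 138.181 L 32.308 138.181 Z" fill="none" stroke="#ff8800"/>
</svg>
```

G21
G90
G0 X63.356 Y62.122
M4 S701
G01 X60.806 Y120.234 F993
G01 X118.918 Y122.784
G01 X121.468 Y64.672
G01 X63.356 Y62.122
M5
G0 X196.232 Y103.576
M4 S701
G01 X192.524 Y114.987 F993
G01 X182.817 Y122.040
G01 X170.819 Y122.040
G01 X161.112 Y114.987
G01 X157.404 Y103.576
G01 X161.112 Y92.165
G01 X170.819 Y85.112
G01 X182.817 Y85.112
G01 X192.524 Y92.165
G01 X196.232 Y103.576
M5
G0 X71.748 Y95.091
M4 S701
G01 X161.164 Y95.091 F993
G01 X161.164 Y47.947
G01 X71.748 Y47.947
G01 X71.748 Y95.091
M5
G0 X192.991 Y51.143
M4 S701
G01 X197.099 Y46.879 F993
G01 X194.314 Y41.655
G01 X188.485 Y42.690
G01 X187.667 Y48.553
G01 X192.991 Y51.143
M5
G0 X203.301 Y130.454
M4 S701
G01 X18.555 Y66.943 F993
G01 X132.317 Y144.523
M5
G0 X32.308 Y116.157
M4 S701
G01 X64.664 Y116.157 F993
G01 X64.664 Y31.566
G01 X32.308 Y31.566
G01 X32.308 Y116.157
M5

viewBox `0 0 212.796 169.747` with mm width/height → 1 unit = 1 mm. Flip: y_m = 169.747 − y_svg.

**Shape 1** — `<path>` regular polygon, stroke `#ff8800` → cut (S701, F993). Machine vertices: (63.356,62.122) → (60.806,120.234) → (118.918,122.784) → (121.468,64.672) → (63.356,62.122). Closed: final G1 returns to the first vertex.

**Shape 2** — `<circle>` circle, stroke `#ff8800` → cut (S701, F993). Machine vertices: (196.232,103.576) → (192.524,114.987) → (182.817,122.040) → (170.819,122.040) → (161.112,114.987) → (157.404,103.576) → (161.112,92.165) → (170.819,85.112) → (182.817,85.112) → (192.524,92.165) → (196.232,103.576). Closed: final G1 returns to the first vertex.

**Shape 3** — `<path>` rectangle, stroke `#ff8800` → cut (S701, F993). Machine vertices: (71.748,95.091) → (161.164,95.091) → (161.164,47.947) → (71.748,47.947) → (71.748,95.091). Closed: final G1 returns to the first vertex.

**Shape 4** — `<path>` regular polygon, stroke `#ff8800` → cut (S701, F993). Machine vertices: (192.991,51.143) → (197.099,46.879) → (194.314,41.655) → (188.485,42.690) → (187.667,48.553) → (192.991,51.143). Closed: final G1 returns to the first vertex.

**Shape 5** — `<path>` open polyline, stroke `#ff8800` → cut (S701, F993). Machine vertices: (203.301,130.454) → (18.555,66.943) → (132.317,144.523). Open path.

**Shape 6** — `<path>` rectangle, stroke `#ff8800` → cut (S701, F993). Machine vertices: (32.308,116.157) → (64.664,116.157) → (64.664,31.566) → (32.308,31.566) → (32.308,116.157). Closed: final G1 returns to the first vertex.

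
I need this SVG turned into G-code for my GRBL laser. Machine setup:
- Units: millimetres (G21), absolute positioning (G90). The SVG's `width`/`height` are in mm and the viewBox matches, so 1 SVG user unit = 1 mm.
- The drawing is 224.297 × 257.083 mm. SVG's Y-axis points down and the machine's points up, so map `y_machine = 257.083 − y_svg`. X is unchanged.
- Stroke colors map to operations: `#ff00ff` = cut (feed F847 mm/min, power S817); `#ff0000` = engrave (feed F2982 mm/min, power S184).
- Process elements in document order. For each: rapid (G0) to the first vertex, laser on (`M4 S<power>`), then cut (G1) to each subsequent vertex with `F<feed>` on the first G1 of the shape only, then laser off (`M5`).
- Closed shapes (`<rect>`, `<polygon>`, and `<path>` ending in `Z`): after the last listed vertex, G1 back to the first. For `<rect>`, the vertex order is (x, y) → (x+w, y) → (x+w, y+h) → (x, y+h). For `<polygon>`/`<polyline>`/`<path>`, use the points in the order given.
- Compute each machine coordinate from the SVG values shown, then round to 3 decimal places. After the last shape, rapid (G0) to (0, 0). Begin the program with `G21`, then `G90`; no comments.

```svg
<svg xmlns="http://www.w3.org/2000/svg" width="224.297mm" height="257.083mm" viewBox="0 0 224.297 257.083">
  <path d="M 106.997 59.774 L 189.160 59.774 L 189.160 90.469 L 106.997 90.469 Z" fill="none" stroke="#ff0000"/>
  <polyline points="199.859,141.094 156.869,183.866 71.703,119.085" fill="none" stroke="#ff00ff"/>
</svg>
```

G21
G90
G0 X106.997 Y197.309
M4 S184
G1 X189.160 Y197.309 F2982
G1 X189.160 Y166.614
G1 X106.997 Y166.614
G1 X106.997 Y197.309
M5
G0 X199.859 Y115.989
M4 S817
G1 X156.869 Y73.217 F847
G1 X71.703 Y137.998
M5
G0 X0.000 Y0.000

1 u = 1 mm; y_m = 257.083 − y.

[1] `<path>` rectangle, #ff0000→engrave S184 F2982: (106.997,197.309) → (189.160,197.309) → (189.160,166.614) → (106.997,166.614) → (106.997,197.309) (closed)

[2] `<polyline>` open polyline, #ff00ff→cut S817 F847: (199.859,115.989) → (156.869,73.217) → (71.703,137.998)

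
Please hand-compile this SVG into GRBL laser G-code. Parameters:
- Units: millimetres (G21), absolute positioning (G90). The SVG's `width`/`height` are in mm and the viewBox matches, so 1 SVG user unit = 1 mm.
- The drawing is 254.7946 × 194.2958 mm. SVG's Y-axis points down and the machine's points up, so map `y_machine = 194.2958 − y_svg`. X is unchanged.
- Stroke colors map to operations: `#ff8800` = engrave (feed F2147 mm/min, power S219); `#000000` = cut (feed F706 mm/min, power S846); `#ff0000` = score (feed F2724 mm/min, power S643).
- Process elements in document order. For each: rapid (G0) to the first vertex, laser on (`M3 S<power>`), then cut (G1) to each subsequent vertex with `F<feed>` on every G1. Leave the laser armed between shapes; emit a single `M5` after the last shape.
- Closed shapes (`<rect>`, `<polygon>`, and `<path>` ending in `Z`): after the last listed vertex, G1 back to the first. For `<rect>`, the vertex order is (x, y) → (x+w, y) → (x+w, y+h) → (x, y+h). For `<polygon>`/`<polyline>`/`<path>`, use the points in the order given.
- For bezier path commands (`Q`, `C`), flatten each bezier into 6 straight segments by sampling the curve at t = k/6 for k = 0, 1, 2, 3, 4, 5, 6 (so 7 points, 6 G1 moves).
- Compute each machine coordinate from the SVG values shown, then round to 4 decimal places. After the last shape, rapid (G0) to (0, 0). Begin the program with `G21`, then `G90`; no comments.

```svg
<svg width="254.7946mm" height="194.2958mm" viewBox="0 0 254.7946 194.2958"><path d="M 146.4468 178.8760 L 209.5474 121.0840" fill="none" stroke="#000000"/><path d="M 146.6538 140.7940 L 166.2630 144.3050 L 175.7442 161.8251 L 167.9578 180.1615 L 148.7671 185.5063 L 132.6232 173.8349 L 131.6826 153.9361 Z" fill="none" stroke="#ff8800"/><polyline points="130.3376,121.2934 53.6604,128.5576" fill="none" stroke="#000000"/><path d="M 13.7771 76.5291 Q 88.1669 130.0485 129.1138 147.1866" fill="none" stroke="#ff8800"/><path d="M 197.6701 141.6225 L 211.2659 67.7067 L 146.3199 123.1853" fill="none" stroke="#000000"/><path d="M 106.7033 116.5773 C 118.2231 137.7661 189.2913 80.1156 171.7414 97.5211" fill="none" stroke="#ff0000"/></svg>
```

G21
G90
G0 X146.4468 Y15.4198
M3 S846
G1 X209.5474 Y73.2118 F706
G0 X146.6538 Y53.5018
M3 S219
G1 X166.2630 Y49.9908 F2147
G1 X175.7442 Y32.4707 F2147
G1 X167.9578 Y14.1343 F2147
G1 X148.7671 Y8.7895 F2147
G1 X132.6232 Y20.4609 F2147
G1 X131.6826 Y40.3597 F2147
G1 X146.6538 Y53.5018 F2147
G0 X130.3376 Y73.0024
M3 S846
G1 X53.6604 Y65.7382 F706
G0 X13.7771 Y117.7667
M3 S219
G1 X37.6447 Y100.9375 F2147
G1 X59.6544 Y86.1295 F2147
G1 X79.8062 Y73.3426 F2147
G1 X98.1000 Y62.5770 F2147
G1 X114.5359 Y53.8325 F2147
G1 X129.1138 Y47.1092 F2147
G0 X197.6701 Y52.6733
M3 S846
G1 X211.2659 Y126.5891 F706
G1 X146.3199 Y71.1105 F706
G0 X106.7033 Y77.7185
M3 S643
G1 X116.7396 Y72.9816 F2724
G1 X132.5849 Y77.1096 F2724
G1 X150.1235 Y85.8279 F2724
G1 X165.2396 Y94.8614 F2724
G1 X173.8175 Y99.9353 F2724
G1 X171.7414 Y96.7747 F2724
M5
G0 X0.0000 Y0.0000

viewBox `0 0 254.7946 194.2958` with mm width/height → 1 unit = 1 mm. Flip: y_m = 194.2958 − y_svg.

**Shape 1** — `<path>` line segment, stroke `#000000` → cut (S846, F706). Machine vertices: (146.4468,15.4198) → (209.5474,73.2118). Open path.

**Shape 2** — `<path>` regular polygon, stroke `#ff8800` → engrave (S219, F2147). Machine vertices: (146.6538,53.5018) → (166.2630,49.9908) → (175.7442,32.4707) → (167.9578,14.1343) → (148.7671,8.7895) → (132.6232,20.4609) → (131.6826,40.3597) → (146.6538,53.5018). Closed: final G1 returns to the first vertex.

**Shape 3** — `<polyline>` line segment, stroke `#000000` → cut (S846, F706). Machine vertices: (130.3376,73.0024) → (53.6604,65.7382). Open path.

**Shape 4** — `<path>` quadratic bezier, stroke `#ff8800` → engrave (S219, F2147). Control points (SVG): P0=(13.7771,76.5291), P1=(88.1669,130.0485), P2=(129.1138,147.1866); sampled at t=k/6. Machine vertices: (13.7771,117.7667) → (37.6447,100.9375) → (59.6544,86.1295) → (79.8062,73.3426) → (98.1000,62.5770) → (114.5359,53.8325) → (129.1138,47.1092). Open path.

**Shape 5** — `<path>` open polyline, stroke `#000000` → cut (S846, F706). Machine vertices: (197.6701,52.6733) → (211.2659,126.5891) → (146.3199,71.1105). Open path.

**Shape 6** — `<path>` cubic bezier, stroke `#ff0000` → score (S643, F2724). Control points (SVG): P0=(106.7033,116.5773), P1=(118.2231,137.7661), P2=(189.2913,80.1156), P3=(171.7414,97.5211); sampled at t=k/6. Machine vertices: (106.7033,77.7185) → (116.7396,72.9816) → (132.5849,77.1096) → (150.1235,85.8279) → (165.2396,94.8614) → (173.8175,99.9353) → (171.7414,96.7747). Open path.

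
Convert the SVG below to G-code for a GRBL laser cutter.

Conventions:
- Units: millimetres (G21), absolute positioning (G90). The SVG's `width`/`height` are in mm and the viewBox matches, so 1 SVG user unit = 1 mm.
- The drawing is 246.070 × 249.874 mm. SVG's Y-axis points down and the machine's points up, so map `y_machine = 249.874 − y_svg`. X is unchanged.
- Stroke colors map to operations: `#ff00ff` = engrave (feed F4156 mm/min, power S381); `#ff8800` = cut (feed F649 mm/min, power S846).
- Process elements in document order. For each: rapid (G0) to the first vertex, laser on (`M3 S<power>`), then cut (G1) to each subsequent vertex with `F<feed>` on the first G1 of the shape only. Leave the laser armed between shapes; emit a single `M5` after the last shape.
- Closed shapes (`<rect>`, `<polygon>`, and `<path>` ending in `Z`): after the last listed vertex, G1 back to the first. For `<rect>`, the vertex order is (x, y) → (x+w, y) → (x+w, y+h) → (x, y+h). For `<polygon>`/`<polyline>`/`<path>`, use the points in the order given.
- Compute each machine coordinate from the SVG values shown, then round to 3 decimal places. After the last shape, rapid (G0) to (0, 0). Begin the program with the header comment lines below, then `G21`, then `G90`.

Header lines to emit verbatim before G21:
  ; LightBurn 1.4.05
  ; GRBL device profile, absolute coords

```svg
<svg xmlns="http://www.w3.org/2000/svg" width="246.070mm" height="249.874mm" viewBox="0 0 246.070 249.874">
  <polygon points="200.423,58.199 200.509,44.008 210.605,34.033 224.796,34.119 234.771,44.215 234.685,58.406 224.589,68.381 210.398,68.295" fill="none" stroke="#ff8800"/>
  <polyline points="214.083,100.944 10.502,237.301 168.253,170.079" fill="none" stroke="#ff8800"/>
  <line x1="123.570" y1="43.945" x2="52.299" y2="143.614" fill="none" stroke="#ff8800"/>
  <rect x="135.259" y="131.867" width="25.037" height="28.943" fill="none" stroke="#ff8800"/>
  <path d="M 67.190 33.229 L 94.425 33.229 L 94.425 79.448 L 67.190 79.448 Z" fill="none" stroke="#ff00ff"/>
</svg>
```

; LightBurn 1.4.05
; GRBL device profile, absolute coords
G21
G90
G0 X200.423 Y191.675
M3 S846
G1 X200.509 Y205.866 F649
G1 X210.605 Y215.841
G1 X224.796 Y215.755
G1 X234.771 Y205.659
G1 X234.685 Y191.468
G1 X224.589 Y181.493
G1 X210.398 Y181.579
G1 X200.423 Y191.675
G0 X214.083 Y148.930
M3 S846
G1 X10.502 Y12.573 F649
G1 X168.253 Y79.795
G0 X123.570 Y205.929
M3 S846
G1 X52.299 Y106.260 F649
G0 X135.259 Y118.007
M3 S846
G1 X160.296 Y118.007 F649
G1 X160.296 Y89.064
G1 X135.259 Y89.064
G1 X135.259 Y118.007
G0 X67.190 Y216.645
M3 S381
G1 X94.425 Y216.645 F4156
G1 X94.425 Y170.426
G1 X67.190 Y170.426
G1 X67.190 Y216.645
M5
G0 X0.000 Y0.000

viewBox `0 0 246.070 249.874` with mm width/height → 1 unit = 1 mm. Flip: y_m = 249.874 − y_svg.

**Shape 1** — `<polygon>` regular polygon, stroke `#ff8800` → cut (S846, F649). Machine vertices: (200.423,191.675) → (200.509,205.866) → (210.605,215.841) → (224.796,215.755) → (234.771,205.659) → (234.685,191.468) → (224.589,181.493) → (210.398,181.579) → (200.423,191.675). Closed: final G1 returns to the first vertex.

**Shape 2** — `<polyline>` open polyline, stroke `#ff8800` → cut (S846, F649). Machine vertices: (214.083,148.930) → (10.502,12.573) → (168.253,79.795). Open path.

**Shape 3** — `<line>` line segment, stroke `#ff8800` → cut (S846, F649). Machine vertices: (123.570,205.929) → (52.299,106.260). Open path.

**Shape 4** — `<rect>` rectangle, stroke `#ff8800` → cut (S846, F649). Machine vertices: (135.259,118.007) → (160.296,118.007) → (160.296,89.064) → (135.259,89.064) → (135.259,118.007). Closed: final G1 returns to the first vertex.

**Shape 5** — `<path>` rectangle, stroke `#ff00ff` → engrave (S381, F4156). Machine vertices: (67.190,216.645) → (94.425,216.645) → (94.425,170.426) → (67.190,170.426) → (67.190,216.645). Closed: final G1 returns to the first vertex.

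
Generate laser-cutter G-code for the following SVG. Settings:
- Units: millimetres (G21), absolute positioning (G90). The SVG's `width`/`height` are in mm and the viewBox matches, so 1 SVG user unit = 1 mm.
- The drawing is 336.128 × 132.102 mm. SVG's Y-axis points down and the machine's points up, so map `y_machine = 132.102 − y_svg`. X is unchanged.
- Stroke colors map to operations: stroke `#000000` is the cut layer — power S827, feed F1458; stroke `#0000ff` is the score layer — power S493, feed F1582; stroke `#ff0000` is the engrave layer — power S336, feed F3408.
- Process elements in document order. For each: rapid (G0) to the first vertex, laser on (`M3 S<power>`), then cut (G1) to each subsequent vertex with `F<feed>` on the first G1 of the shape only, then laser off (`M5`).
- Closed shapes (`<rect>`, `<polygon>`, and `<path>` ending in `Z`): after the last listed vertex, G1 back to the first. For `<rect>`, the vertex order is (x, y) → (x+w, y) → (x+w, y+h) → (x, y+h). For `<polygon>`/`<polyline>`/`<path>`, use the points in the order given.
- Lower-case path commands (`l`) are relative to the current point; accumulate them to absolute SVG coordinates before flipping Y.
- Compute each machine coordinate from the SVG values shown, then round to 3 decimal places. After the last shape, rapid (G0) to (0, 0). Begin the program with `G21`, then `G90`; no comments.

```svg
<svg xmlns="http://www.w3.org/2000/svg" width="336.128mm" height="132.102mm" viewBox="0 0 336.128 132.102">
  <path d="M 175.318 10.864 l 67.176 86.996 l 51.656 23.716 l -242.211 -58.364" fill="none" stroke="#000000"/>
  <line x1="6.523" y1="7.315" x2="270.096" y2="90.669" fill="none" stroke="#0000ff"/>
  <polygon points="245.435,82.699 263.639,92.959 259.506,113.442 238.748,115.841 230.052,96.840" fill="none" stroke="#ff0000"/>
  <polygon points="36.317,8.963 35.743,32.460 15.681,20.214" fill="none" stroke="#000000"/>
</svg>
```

Since the viewBox matches the mm dimensions, user units are millimetres directly. The only transform is the Y-flip y_m = 132.102 − y_svg.

Shape 1 is a open polyline drawn with `<path>`. Its stroke #000000 means cut at S827, F1458. After flipping Y the toolpath is (175.318,121.238) → (242.494,34.242) → (294.150,10.526) → (51.939,68.890).

Shape 2 is a line segment drawn with `<line>`. Its stroke #0000ff means score at S493, F1582. After flipping Y the toolpath is (6.523,124.787) → (270.096,41.433).

Shape 3 is a regular polygon drawn with `<polygon>`. Its stroke #ff0000 means engrave at S336, F3408. After flipping Y the toolpath is (245.435,49.403) → (263.639,39.143) → (259.506,18.660) → (238.748,16.261) → (230.052,35.262) → (245.435,49.403), returning to the start.

Shape 4 is a regular polygon drawn with `<polygon>`. Its stroke #000000 means cut at S827, F1458. After flipping Y the toolpath is (36.317,123.139) → (35.743,99.642) → (15.681,111.888) → (36.317,123.139), returning to the start.

G21
G90
G0 X175.318 Y121.238
M3 S827
G1 X242.494 Y34.242 F1458
G1 X294.150 Y10.526
G1 X51.939 Y68.890
M5
G0 X6.523 Y124.787
M3 S493
G1 X270.096 Y41.433 F1582
M5
G0 X245.435 Y49.403
M3 S336
G1 X263.639 Y39.143 F3408
G1 X259.506 Y18.660
G1 X238.748 Y16.261
G1 X230.052 Y35.262
G1 X245.435 Y49.403
M5
G0 X36.317 Y123.139
M3 S827
G1 X35.743 Y99.642 F1458
G1 X15.681 Y111.888
G1 X36.317 Y123.139
M5
G0 X0.000 Y0.000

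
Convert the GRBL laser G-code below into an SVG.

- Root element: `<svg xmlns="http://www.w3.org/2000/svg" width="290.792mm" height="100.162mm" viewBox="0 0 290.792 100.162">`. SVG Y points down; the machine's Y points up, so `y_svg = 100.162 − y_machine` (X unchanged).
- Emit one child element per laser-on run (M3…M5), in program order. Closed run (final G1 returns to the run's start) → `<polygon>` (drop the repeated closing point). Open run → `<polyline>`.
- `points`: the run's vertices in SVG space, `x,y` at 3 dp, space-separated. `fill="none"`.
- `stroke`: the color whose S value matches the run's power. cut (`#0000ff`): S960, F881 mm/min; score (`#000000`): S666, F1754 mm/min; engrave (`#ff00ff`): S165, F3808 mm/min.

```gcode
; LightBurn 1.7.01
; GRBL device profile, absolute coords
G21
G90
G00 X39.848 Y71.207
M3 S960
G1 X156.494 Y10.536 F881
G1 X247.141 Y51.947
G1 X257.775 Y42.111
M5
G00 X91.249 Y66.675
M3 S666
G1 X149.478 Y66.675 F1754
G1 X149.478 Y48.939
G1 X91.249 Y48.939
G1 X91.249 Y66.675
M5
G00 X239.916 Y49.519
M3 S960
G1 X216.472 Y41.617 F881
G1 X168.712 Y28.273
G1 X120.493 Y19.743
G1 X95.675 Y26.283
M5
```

<svg xmlns="http://www.w3.org/2000/svg" width="290.792mm" height="100.162mm" viewBox="0 0 290.792 100.162">
  <polyline points="39.848,28.955 156.494,89.626 247.141,48.215 257.775,58.051" fill="none" stroke="#0000ff"/>
  <polygon points="91.249,33.487 149.478,33.487 149.478,51.223 91.249,51.223" fill="none" stroke="#000000"/>
  <polyline points="239.916,50.643 216.472,58.545 168.712,71.889 120.493,80.419 95.675,73.879" fill="none" stroke="#0000ff"/>
</svg>

Machine Y-up, SVG Y-down with viewBox height 100.162, so y_svg = 100.162 − y_machine; X carries over.

Run 1: power S960 maps to stroke `#0000ff` (cut). The run is open, so emit a `<polyline>` with points (Y-flipped): 39.848,28.955 156.494,89.626 247.141,48.215 257.775,58.051.

Run 2: power S666 maps to stroke `#000000` (score). The run returns to its start, so emit a `<polygon>` with points (Y-flipped): 91.249,33.487 149.478,33.487 149.478,51.223 91.249,51.223.

Run 3: power S960 maps to stroke `#0000ff` (cut). The run is open, so emit a `<polyline>` with points (Y-flipped): 239.916,50.643 216.472,58.545 168.712,71.889 120.493,80.419 95.675,73.879.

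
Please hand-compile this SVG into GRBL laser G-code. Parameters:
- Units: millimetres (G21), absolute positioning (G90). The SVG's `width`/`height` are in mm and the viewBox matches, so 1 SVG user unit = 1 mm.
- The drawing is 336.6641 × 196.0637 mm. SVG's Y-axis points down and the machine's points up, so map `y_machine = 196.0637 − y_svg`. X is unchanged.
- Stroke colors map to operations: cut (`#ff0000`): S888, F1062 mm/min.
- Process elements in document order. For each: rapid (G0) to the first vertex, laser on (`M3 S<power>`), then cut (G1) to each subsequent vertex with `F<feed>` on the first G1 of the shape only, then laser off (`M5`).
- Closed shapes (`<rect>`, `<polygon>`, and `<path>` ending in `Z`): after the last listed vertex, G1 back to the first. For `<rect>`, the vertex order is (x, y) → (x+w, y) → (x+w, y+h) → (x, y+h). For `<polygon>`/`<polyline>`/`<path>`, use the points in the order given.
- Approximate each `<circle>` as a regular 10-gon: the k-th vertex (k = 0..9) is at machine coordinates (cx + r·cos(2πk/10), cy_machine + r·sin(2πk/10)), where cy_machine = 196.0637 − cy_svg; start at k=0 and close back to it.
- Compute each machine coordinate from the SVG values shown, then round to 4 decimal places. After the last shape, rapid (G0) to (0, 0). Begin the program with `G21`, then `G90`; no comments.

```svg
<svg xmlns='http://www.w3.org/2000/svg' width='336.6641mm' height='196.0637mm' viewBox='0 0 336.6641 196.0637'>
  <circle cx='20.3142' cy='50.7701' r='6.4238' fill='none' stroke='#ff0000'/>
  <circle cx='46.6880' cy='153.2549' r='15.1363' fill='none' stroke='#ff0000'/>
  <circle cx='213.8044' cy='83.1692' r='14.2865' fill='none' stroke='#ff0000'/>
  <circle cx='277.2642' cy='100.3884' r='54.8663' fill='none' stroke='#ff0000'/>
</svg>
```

viewBox `0 0 336.6641 196.0637` with mm width/height → 1 unit = 1 mm. Flip: y_m = 196.0637 − y_svg.

**Shape 1** — `<circle>` circle, stroke `#ff0000` → cut (S888, F1062). Machine vertices: (26.7380,145.2936) → (25.5112,149.0694) → (22.2993,151.4030) → (18.3291,151.4030) → (15.1172,149.0694) → (13.8904,145.2936) → (15.1172,141.5178) → (18.3291,139.1842) → (22.2993,139.1842) → (25.5112,141.5178) → (26.7380,145.2936). Closed: final G1 returns to the first vertex.

**Shape 2** — `<circle>` circle, stroke `#ff0000` → cut (S888, F1062). Machine vertices: (61.8243,42.8088) → (58.9335,51.7057) → (51.3654,57.2043) → (42.0106,57.2043) → (34.4425,51.7057) → (31.5517,42.8088) → (34.4425,33.9119) → (42.0106,28.4133) → (51.3654,28.4133) → (58.9335,33.9119) → (61.8243,42.8088). Closed: final G1 returns to the first vertex.

**Shape 3** — `<circle>` circle, stroke `#ff0000` → cut (S888, F1062). Machine vertices: (228.0909,112.8945) → (225.3624,121.2919) → (218.2192,126.4818) → (209.3896,126.4818) → (202.2464,121.2919) → (199.5179,112.8945) → (202.2464,104.4971) → (209.3896,99.3072) → (218.2192,99.3072) → (225.3624,104.4971) → (228.0909,112.8945). Closed: final G1 returns to the first vertex.

**Shape 4** — `<circle>` circle, stroke `#ff0000` → cut (S888, F1062). Machine vertices: (332.1305,95.6753) → (321.6520,127.9249) → (294.2188,147.8563) → (260.3096,147.8563) → (232.8764,127.9249) → (222.3979,95.6753) → (232.8764,63.4257) → (260.3096,43.4943) → (294.2188,43.4943) → (321.6520,63.4257) → (332.1305,95.6753). Closed: final G1 returns to the first vertex.

G21
G90
G0 X26.7380 Y145.2936
M3 S888
G1 X25.5112 Y149.0694 F1062
G1 X22.2993 Y151.4030
G1 X18.3291 Y151.4030
G1 X15.1172 Y149.0694
G1 X13.8904 Y145.2936
G1 X15.1172 Y141.5178
G1 X18.3291 Y139.1842
G1 X22.2993 Y139.1842
G1 X25.5112 Y141.5178
G1 X26.7380 Y145.2936
M5
G0 X61.8243 Y42.8088
M3 S888
G1 X58.9335 Y51.7057 F1062
G1 X51.3654 Y57.2043
G1 X42.0106 Y57.2043
G1 X34.4425 Y51.7057
G1 X31.5517 Y42.8088
G1 X34.4425 Y33.9119
G1 X42.0106 Y28.4133
G1 X51.3654 Y28.4133
G1 X58.9335 Y33.9119
G1 X61.8243 Y42.8088
M5
G0 X228.0909 Y112.8945
M3 S888
G1 X225.3624 Y121.2919 F1062
G1 X218.2192 Y126.4818
G1 X209.3896 Y126.4818
G1 X202.2464 Y121.2919
G1 X199.5179 Y112.8945
G1 X202.2464 Y104.4971
G1 X209.3896 Y99.3072
G1 X218.2192 Y99.3072
G1 X225.3624 Y104.4971
G1 X228.0909 Y112.8945
M5
G0 X332.1305 Y95.6753
M3 S888
G1 X321.6520 Y127.9249 F1062
G1 X294.2188 Y147.8563
G1 X260.3096 Y147.8563
G1 X232.8764 Y127.9249
G1 X222.3979 Y95.6753
G1 X232.8764 Y63.4257
G1 X260.3096 Y43.4943
G1 X294.2188 Y43.4943
G1 X321.6520 Y63.4257
G1 X332.1305 Y95.6753
M5
G0 X0.0000 Y0.0000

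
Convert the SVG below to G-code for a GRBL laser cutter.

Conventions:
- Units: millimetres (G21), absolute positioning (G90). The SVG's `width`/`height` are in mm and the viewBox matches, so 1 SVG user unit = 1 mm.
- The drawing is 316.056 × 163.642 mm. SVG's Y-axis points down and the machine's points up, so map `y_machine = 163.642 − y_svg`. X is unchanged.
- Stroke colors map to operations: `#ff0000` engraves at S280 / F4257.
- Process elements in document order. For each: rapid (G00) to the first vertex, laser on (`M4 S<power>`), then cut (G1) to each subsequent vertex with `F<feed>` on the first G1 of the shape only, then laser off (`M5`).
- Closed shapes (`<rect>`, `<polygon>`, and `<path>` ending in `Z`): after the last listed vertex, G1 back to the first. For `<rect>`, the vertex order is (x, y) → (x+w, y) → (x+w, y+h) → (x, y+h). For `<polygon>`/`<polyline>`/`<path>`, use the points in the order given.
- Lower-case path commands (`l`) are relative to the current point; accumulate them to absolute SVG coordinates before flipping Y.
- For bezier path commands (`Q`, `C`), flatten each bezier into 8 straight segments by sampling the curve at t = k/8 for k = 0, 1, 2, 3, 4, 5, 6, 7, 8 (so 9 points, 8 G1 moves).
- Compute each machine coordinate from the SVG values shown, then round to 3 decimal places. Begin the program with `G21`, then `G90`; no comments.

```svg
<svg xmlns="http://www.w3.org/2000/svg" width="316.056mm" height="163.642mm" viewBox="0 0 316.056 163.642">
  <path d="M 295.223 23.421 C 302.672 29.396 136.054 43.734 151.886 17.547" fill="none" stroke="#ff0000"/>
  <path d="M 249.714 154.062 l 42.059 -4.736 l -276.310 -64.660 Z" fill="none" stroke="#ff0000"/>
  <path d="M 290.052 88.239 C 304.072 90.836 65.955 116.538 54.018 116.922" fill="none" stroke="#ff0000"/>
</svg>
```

G21
G90
G00 X295.223 Y140.221
M4 S280
G1 X290.553 Y137.684 F4257
G1 X273.743 Y134.936
G1 X248.969 Y132.549
G1 X220.411 Y131.097
G1 X192.245 Y131.153
G1 X168.651 Y133.289
G1 X153.805 Y138.079
G1 X151.886 Y146.095
M5
G00 X249.714 Y9.580
M4 S280
G1 X291.773 Y14.316 F4257
G1 X15.463 Y78.976
G1 X249.714 Y9.580
M5
G00 X290.052 Y75.403
M4 S280
G1 X284.425 Y73.441 F4257
G1 X260.765 Y69.880
G1 X224.678 Y65.288
G1 X181.769 Y60.232
G1 X137.643 Y55.279
G1 X97.906 Y50.999
G1 X68.162 Y47.956
G1 X54.018 Y46.720
M5

1 u = 1 mm; y_m = 163.642 − y.

[1] `<path>` cubic bezier, #ff0000→engrave S280 F4257: (295.223,140.221) → (290.553,137.684) → (273.743,134.936) → (248.969,132.549) → (220.411,131.097) → (192.245,131.153) → (168.651,133.289) → (153.805,138.079) → (151.886,146.095)

[2] `<path>` closed polygon, #ff0000→engrave S280 F4257: (249.714,9.580) → (291.773,14.316) → (15.463,78.976) → (249.714,9.580) (closed)

[3] `<path>` cubic bezier, #ff0000→engrave S280 F4257: (290.052,75.403) → (284.425,73.441) → (260.765,69.880) → (224.678,65.288) → (181.769,60.232) → (137.643,55.279) → (97.906,50.999) → (68.162,47.956) → (54.018,46.720)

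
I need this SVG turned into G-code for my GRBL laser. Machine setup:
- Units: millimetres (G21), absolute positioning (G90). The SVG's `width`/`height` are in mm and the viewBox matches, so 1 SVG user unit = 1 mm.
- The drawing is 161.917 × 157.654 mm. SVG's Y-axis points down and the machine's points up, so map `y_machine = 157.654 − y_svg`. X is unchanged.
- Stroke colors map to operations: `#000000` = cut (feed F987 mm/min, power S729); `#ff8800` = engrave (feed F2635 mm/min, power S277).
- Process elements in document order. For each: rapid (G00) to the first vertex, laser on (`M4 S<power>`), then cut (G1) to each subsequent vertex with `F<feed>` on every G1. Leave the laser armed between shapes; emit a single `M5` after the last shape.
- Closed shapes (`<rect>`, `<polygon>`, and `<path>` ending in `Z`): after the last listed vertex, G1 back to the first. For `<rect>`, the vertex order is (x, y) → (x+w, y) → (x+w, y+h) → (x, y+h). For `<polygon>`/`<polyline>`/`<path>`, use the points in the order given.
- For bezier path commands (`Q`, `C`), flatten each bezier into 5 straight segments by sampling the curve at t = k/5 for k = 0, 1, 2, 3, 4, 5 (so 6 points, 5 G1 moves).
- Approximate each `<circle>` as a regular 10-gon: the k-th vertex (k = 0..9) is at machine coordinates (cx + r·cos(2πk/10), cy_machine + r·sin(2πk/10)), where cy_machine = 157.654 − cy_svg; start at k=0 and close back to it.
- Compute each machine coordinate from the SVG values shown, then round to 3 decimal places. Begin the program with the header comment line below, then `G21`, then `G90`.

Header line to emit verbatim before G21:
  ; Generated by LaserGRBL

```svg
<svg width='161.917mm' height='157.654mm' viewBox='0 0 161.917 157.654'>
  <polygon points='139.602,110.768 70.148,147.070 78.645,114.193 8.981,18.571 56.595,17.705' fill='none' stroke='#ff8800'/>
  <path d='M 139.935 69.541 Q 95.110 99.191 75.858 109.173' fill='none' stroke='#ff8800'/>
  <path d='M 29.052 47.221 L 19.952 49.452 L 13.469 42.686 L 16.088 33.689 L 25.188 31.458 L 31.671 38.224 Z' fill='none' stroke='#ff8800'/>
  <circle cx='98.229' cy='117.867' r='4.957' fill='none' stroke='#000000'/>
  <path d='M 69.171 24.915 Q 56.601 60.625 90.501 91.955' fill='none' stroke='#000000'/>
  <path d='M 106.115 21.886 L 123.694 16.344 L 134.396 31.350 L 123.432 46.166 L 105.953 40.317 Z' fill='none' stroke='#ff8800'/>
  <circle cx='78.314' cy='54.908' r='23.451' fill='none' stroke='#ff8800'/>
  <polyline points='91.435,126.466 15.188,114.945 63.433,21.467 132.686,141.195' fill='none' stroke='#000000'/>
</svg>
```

; Generated by LaserGRBL
G21
G90
G00 X139.602 Y46.886
M4 S277
G1 X70.148 Y10.584 F2635
G1 X78.645 Y43.461 F2635
G1 X8.981 Y139.083 F2635
G1 X56.595 Y139.949 F2635
G1 X139.602 Y46.886 F2635
G00 X139.935 Y88.113
M4 S277
G1 X123.028 Y77.040 F2635
G1 X108.167 Y67.540 F2635
G1 X95.351 Y59.613 F2635
G1 X84.582 Y53.261 F2635
G1 X75.858 Y48.481 F2635
G00 X29.052 Y110.433
M4 S277
G1 X19.952 Y108.202 F2635
G1 X13.469 Y114.968 F2635
G1 X16.088 Y123.965 F2635
G1 X25.188 Y126.196 F2635
G1 X31.671 Y119.430 F2635
G1 X29.052 Y110.433 F2635
G00 X103.186 Y39.787
M4 S729
G1 X102.239 Y42.701 F987
G1 X99.761 Y44.501 F987
G1 X96.697 Y44.501 F987
G1 X94.219 Y42.701 F987
G1 X93.272 Y39.787 F987
G1 X94.219 Y36.873 F987
G1 X96.697 Y35.073 F987
G1 X99.761 Y35.073 F987
G1 X102.239 Y36.873 F987
G1 X103.186 Y39.787 F987
G00 X69.171 Y132.739
M4 S729
G1 X66.002 Y118.630 F987
G1 X66.550 Y104.872 F987
G1 X70.816 Y91.464 F987
G1 X78.800 Y78.406 F987
G1 X90.501 Y65.699 F987
G00 X106.115 Y135.768
M4 S277
G1 X123.694 Y141.310 F2635
G1 X134.396 Y126.304 F2635
G1 X123.432 Y111.488 F2635
G1 X105.953 Y117.337 F2635
G1 X106.115 Y135.768 F2635
G00 X101.765 Y102.746
M4 S277
G1 X97.286 Y116.530 F2635
G1 X85.561 Y125.049 F2635
G1 X71.067 Y125.049 F2635
G1 X59.342 Y116.530 F2635
G1 X54.863 Y102.746 F2635
G1 X59.342 Y88.962 F2635
G1 X71.067 Y80.443 F2635
G1 X85.561 Y80.443 F2635
G1 X97.286 Y88.962 F2635
G1 X101.765 Y102.746 F2635
G00 X91.435 Y31.188
M4 S729
G1 X15.188 Y42.709 F987
G1 X63.433 Y136.187 F987
G1 X132.686 Y16.459 F987
M5

Since the viewBox matches the mm dimensions, user units are millimetres directly. The only transform is the Y-flip y_m = 157.654 − y_svg.

Shape 1 is a closed polygon drawn with `<polygon>`. Its stroke #ff8800 means engrave at S277, F2635. After flipping Y the toolpath is (139.602,46.886) → (70.148,10.584) → (78.645,43.461) → (8.981,139.083) → (56.595,139.949) → (139.602,46.886), returning to the start.

Shape 2 is a quadratic bezier drawn with `<path>`. Its stroke #ff8800 means engrave at S277, F2635. After flipping Y the toolpath is (139.935,88.113) → (123.028,77.040) → (108.167,67.540) → (95.351,59.613) → (84.582,53.261) → (75.858,48.481).

Shape 3 is a regular polygon drawn with `<path>`. Its stroke #ff8800 means engrave at S277, F2635. After flipping Y the toolpath is (29.052,110.433) → (19.952,108.202) → (13.469,114.968) → (16.088,123.965) → (25.188,126.196) → (31.671,119.430) → (29.052,110.433), returning to the start.

Shape 4 is a circle drawn with `<circle>`. Its stroke #000000 means cut at S729, F987. After flipping Y the toolpath is (103.186,39.787) → (102.239,42.701) → (99.761,44.501) → (96.697,44.501) → (94.219,42.701) → (93.272,39.787) → (94.219,36.873) → (96.697,35.073) → (99.761,35.073) → (102.239,36.873) → (103.186,39.787), returning to the start.

Shape 5 is a quadratic bezier drawn with `<path>`. Its stroke #000000 means cut at S729, F987. After flipping Y the toolpath is (69.171,132.739) → (66.002,118.630) → (66.550,104.872) → (70.816,91.464) → (78.800,78.406) → (90.501,65.699).

Shape 6 is a regular polygon drawn with `<path>`. Its stroke #ff8800 means engrave at S277, F2635. After flipping Y the toolpath is (106.115,135.768) → (123.694,141.310) → (134.396,126.304) → (123.432,111.488) → (105.953,117.337) → (106.115,135.768), returning to the start.

Shape 7 is a circle drawn with `<circle>`. Its stroke #ff8800 means engrave at S277, F2635. After flipping Y the toolpath is (101.765,102.746) → (97.286,116.530) → (85.561,125.049) → (71.067,125.049) → (59.342,116.530) → (54.863,102.746) → (59.342,88.962) → (71.067,80.443) → (85.561,80.443) → (97.286,88.962) → (101.765,102.746), returning to the start.

Shape 8 is a open polyline drawn with `<polyline>`. Its stroke #000000 means cut at S729, F987. After flipping Y the toolpath is (91.435,31.188) → (15.188,42.709) → (63.433,136.187) → (132.686,16.459).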